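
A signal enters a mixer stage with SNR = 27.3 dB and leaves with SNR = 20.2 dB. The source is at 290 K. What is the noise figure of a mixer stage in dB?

7.1 dB

NF (dB) = SNR_in(dB) − SNR_out(dB) when the source is at T₀
NF = 27.3 − 20.2 = 7.1 dB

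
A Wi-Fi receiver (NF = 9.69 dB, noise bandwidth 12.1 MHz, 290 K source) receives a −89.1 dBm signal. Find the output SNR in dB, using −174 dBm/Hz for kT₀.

Noise floor: N = −174 + 10 log₁₀(B) + NF
10 log₁₀(1.21×10⁷) = 70.83 dB
N = −174 + 70.83 + 9.69 = −93.48 dBm
SNR = P_sig − N = −89.1 − (−93.48) = 4.38 dB → 4.4 dB

4.4 dB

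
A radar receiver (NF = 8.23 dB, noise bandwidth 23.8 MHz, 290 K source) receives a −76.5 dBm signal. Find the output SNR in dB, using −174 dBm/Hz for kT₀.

15.5 dB

Noise floor: N = −174 + 10 log₁₀(B) + NF
10 log₁₀(2.38×10⁷) = 73.77 dB
N = −174 + 73.77 + 8.23 = −92.00 dBm
SNR = P_sig − N = −76.5 − (−92.00) = 15.50 dB → 15.5 dB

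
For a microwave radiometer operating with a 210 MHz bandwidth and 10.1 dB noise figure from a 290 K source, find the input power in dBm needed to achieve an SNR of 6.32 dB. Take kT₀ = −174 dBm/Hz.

Sensitivity = −174 + 10 log₁₀(B) + NF + SNR_min
= −174 + 83.22 + 10.1 + 6.32
= −74.36 dBm → −74.4 dBm

−74.4 dBm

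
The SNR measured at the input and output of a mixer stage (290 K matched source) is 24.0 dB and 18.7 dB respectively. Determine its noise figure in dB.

NF (dB) = SNR_in(dB) − SNR_out(dB) when the source is at T₀
NF = 24.0 − 18.7 = 5.3 dB

5.3 dB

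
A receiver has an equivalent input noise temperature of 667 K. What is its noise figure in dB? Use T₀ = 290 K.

F = 1 + T_e/T₀ = 1 + 667/290 = 3.3
NF = 10 log₁₀(3.3) = 5.19 dB

5.19 dB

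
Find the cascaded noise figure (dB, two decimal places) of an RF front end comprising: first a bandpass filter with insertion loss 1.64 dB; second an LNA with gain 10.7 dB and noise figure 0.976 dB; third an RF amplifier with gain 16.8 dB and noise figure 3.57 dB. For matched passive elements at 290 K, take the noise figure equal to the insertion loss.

2.98 dB

Convert to linear (a loss of L dB is a gain of −L dB): F_i = 10^(NF_i/10), G_i = 10^(G_i,dB/10)
  Stage 1: F_1 = 10^(1.64/10) = 1.459, G_1 = 10^(−1.64/10) = 0.6855
  Stage 2: F_2 = 10^(0.976/10) = 1.252, G_2 = 10^(10.7/10) = 11.75
  Stage 3: F_3 = 10^(3.57/10) = 2.275, G_3 = 10^(16.8/10) = 47.86
Friis cascade:
  F = 1.459 + (1.252 − 1)/0.6855 + (2.275 − 1)/8.054 = 1.985
NF = 10 log₁₀(1.985) = 2.98 dB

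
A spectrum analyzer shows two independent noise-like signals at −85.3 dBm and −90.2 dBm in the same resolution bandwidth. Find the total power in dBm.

−84.1 dBm

Convert to linear, add, convert back:
P₁ = 2.95×10⁻¹² W, P₂ = 9.55×10⁻¹³ W
P_tot = 3.91×10⁻¹² W → 10 log₁₀(P_tot / 10⁻³) = −84.1 dBm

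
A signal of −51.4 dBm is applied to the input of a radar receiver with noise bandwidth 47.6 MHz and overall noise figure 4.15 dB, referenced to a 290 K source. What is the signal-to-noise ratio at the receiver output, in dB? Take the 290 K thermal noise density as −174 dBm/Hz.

41.7 dB

Noise floor: N = −174 + 10 log₁₀(B) + NF
10 log₁₀(4.76×10⁷) = 76.78 dB
N = −174 + 76.78 + 4.15 = −93.07 dBm
SNR = P_sig − N = −51.4 − (−93.07) = 41.67 dB → 41.7 dB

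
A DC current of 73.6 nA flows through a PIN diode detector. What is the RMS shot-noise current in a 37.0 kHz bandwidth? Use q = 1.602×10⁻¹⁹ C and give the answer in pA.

29.5 pA

I_n = √(2qI·B)
2qI·B = 2 × 1.602×10⁻¹⁹ × 7.36×10⁻⁸ × 3.70×10⁴ = 8.73×10⁻²² A²
I_n = √(8.73×10⁻²²) = 2.95×10⁻¹¹ A = 29.5 pA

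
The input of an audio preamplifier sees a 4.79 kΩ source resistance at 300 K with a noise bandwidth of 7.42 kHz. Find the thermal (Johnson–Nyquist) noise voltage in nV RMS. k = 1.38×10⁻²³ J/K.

767 nV

V_n = √(4kTRB)
4kTRB = 4 × 1.38×10⁻²³ × 300 × 4.79×10³ × 7.42×10³ = 5.89×10⁻¹³ V²
V_n = √(5.89×10⁻¹³) = 7.67×10⁻⁷ V = 767 nV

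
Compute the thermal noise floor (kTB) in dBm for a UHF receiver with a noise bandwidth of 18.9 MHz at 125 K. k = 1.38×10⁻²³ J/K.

−104.9 dBm

P_n = kTB = 1.38×10⁻²³ × 125 × 1.89×10⁷ = 3.26×10⁻¹⁴ W
In dBm: 10 log₁₀(3.26×10⁻¹⁴ / 10⁻³) = −104.9 dBm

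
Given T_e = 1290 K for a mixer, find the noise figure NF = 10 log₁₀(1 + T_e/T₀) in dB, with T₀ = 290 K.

7.36 dB

F = 1 + T_e/T₀ = 1 + 1290/290 = 5.44828
NF = 10 log₁₀(5.44828) = 7.36 dB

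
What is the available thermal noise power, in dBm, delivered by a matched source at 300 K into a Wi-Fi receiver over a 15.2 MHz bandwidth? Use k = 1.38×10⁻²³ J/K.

P_n = kTB = 1.38×10⁻²³ × 300 × 1.52×10⁷ = 6.29×10⁻¹⁴ W
In dBm: 10 log₁₀(6.29×10⁻¹⁴ / 10⁻³) = −102.0 dBm

−102.0 dBm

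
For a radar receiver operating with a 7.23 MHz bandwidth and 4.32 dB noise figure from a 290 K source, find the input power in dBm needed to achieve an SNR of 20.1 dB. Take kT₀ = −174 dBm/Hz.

−81.0 dBm

Sensitivity = −174 + 10 log₁₀(B) + NF + SNR_min
= −174 + 68.59 + 4.32 + 20.1
= −80.99 dBm → −81.0 dBm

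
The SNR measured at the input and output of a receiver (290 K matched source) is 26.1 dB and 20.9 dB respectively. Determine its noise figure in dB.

5.2 dB

NF (dB) = SNR_in(dB) − SNR_out(dB) when the source is at T₀
NF = 26.1 − 20.9 = 5.2 dB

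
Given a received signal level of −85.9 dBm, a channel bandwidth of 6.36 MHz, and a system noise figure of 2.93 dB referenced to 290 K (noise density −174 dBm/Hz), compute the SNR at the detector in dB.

Noise floor: N = −174 + 10 log₁₀(B) + NF
10 log₁₀(6.36×10⁶) = 68.03 dB
N = −174 + 68.03 + 2.93 = −103.04 dBm
SNR = P_sig − N = −85.9 − (−103.04) = 17.14 dB → 17.1 dB

17.1 dB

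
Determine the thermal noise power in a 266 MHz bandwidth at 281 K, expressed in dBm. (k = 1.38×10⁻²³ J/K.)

−89.9 dBm

P_n = kTB = 1.38×10⁻²³ × 281 × 2.66×10⁸ = 1.03×10⁻¹² W
In dBm: 10 log₁₀(1.03×10⁻¹² / 10⁻³) = −89.9 dBm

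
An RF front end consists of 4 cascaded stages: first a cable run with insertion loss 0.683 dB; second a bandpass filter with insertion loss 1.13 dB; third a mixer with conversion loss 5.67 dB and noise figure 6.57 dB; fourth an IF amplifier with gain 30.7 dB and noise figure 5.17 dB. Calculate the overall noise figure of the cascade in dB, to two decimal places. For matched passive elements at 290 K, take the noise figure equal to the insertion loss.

12.95 dB

Convert to linear (a loss of L dB is a gain of −L dB): F_i = 10^(NF_i/10), G_i = 10^(G_i,dB/10)
  Stage 1: F_1 = 10^(0.683/10) = 1.170, G_1 = 10^(−0.683/10) = 0.8545
  Stage 2: F_2 = 10^(1.13/10) = 1.297, G_2 = 10^(−1.13/10) = 0.7709
  Stage 3: F_3 = 10^(6.57/10) = 4.539, G_3 = 10^(−5.67/10) = 0.2710
  Stage 4: F_4 = 10^(5.17/10) = 3.289, G_4 = 10^(30.7/10) = 1175
Friis cascade:
  F = 1.170 + (1.297 − 1)/0.8545 + (4.539 − 1)/0.6587 + (3.289 − 1)/0.1785 = 19.71
NF = 10 log₁₀(19.71) = 12.95 dB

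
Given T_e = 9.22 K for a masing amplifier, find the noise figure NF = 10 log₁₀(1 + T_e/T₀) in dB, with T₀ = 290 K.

F = 1 + T_e/T₀ = 1 + 9.22/290 = 1.03179
NF = 10 log₁₀(1.03179) = 0.136 dB

0.136 dB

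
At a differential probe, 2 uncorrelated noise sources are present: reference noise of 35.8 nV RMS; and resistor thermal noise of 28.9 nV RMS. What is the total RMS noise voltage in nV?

46.0 nV

Uncorrelated sources add in power (mean-square): V_tot = √(ΣV_i²)
V_tot = √[(3.58×10⁻⁸)² + (2.89×10⁻⁸)²] = 4.60×10⁻⁸ V = 46.0 nV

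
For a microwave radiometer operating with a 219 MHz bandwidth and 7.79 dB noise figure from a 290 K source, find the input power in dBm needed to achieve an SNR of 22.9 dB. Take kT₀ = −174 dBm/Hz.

−59.9 dBm

Sensitivity = −174 + 10 log₁₀(B) + NF + SNR_min
= −174 + 83.4 + 7.79 + 22.9
= −59.91 dBm → −59.9 dBm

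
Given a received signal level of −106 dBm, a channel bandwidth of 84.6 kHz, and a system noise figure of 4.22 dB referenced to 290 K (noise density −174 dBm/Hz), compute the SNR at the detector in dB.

Noise floor: N = −174 + 10 log₁₀(B) + NF
10 log₁₀(8.46×10⁴) = 49.27 dB
N = −174 + 49.27 + 4.22 = −120.51 dBm
SNR = P_sig − N = −106 − (−120.51) = 14.51 dB → 14.5 dB

14.5 dB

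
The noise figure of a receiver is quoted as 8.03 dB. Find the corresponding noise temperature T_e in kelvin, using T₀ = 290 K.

F = 10^(8.03/10) = 6.35331
T_e = (F − 1)·T₀ = (6.35331 − 1) × 290 = 1552 K

1552 K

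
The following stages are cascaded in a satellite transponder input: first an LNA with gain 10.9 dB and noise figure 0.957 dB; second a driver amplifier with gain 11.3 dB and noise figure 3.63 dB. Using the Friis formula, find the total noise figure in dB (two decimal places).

Convert to linear (a loss of L dB is a gain of −L dB): F_i = 10^(NF_i/10), G_i = 10^(G_i,dB/10)
  Stage 1: F_1 = 10^(0.957/10) = 1.247, G_1 = 10^(10.9/10) = 12.30
  Stage 2: F_2 = 10^(3.63/10) = 2.307, G_2 = 10^(11.3/10) = 13.49
Friis cascade:
  F = 1.247 + (2.307 − 1)/12.30 = 1.353
NF = 10 log₁₀(1.353) = 1.31 dB

1.31 dB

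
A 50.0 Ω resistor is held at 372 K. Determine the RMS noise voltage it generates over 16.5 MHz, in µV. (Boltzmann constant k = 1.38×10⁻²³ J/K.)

V_n = √(4kTRB)
4kTRB = 4 × 1.38×10⁻²³ × 372 × 5.00×10¹ × 1.65×10⁷ = 1.69×10⁻¹¹ V²
V_n = √(1.69×10⁻¹¹) = 4.12×10⁻⁶ V = 4.12 µV

4.12 µV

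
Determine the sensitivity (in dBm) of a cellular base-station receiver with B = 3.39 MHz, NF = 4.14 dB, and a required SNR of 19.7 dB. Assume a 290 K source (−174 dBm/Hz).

−84.9 dBm

Sensitivity = −174 + 10 log₁₀(B) + NF + SNR_min
= −174 + 65.3 + 4.14 + 19.7
= −84.86 dBm → −84.9 dBm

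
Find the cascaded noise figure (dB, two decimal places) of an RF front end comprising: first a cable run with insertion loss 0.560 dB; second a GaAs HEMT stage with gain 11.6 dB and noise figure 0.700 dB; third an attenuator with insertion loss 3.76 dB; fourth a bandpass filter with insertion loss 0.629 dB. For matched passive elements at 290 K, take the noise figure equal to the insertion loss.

Convert to linear (a loss of L dB is a gain of −L dB): F_i = 10^(NF_i/10), G_i = 10^(G_i,dB/10)
  Stage 1: F_1 = 10^(0.560/10) = 1.138, G_1 = 10^(−0.560/10) = 0.8790
  Stage 2: F_2 = 10^(0.700/10) = 1.175, G_2 = 10^(11.6/10) = 14.45
  Stage 3: F_3 = 10^(3.76/10) = 2.377, G_3 = 10^(−3.76/10) = 0.4207
  Stage 4: F_4 = 10^(0.629/10) = 1.156, G_4 = 10^(−0.629/10) = 0.8652
Friis cascade:
  F = 1.138 + (1.175 − 1)/0.8790 + (2.377 − 1)/12.71 + (1.156 − 1)/5.346 = 1.474
NF = 10 log₁₀(1.474) = 1.69 dB

1.69 dB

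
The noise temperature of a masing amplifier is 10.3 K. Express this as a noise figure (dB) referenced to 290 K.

0.152 dB

F = 1 + T_e/T₀ = 1 + 10.3/290 = 1.03552
NF = 10 log₁₀(1.03552) = 0.152 dB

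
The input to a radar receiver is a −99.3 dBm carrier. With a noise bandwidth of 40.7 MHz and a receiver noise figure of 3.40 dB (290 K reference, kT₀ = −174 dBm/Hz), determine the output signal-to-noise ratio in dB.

Noise floor: N = −174 + 10 log₁₀(B) + NF
10 log₁₀(4.07×10⁷) = 76.1 dB
N = −174 + 76.1 + 3.40 = −94.50 dBm
SNR = P_sig − N = −99.3 − (−94.50) = −4.80 dB → −4.8 dB

−4.8 dB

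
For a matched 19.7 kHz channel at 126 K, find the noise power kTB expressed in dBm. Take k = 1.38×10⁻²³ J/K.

−134.7 dBm

P_n = kTB = 1.38×10⁻²³ × 126 × 1.97×10⁴ = 3.43×10⁻¹⁷ W
In dBm: 10 log₁₀(3.43×10⁻¹⁷ / 10⁻³) = −134.7 dBm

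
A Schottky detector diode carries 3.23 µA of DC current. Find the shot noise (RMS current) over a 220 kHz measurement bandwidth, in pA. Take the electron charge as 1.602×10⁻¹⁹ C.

477 pA

I_n = √(2qI·B)
2qI·B = 2 × 1.602×10⁻¹⁹ × 3.23×10⁻⁶ × 2.20×10⁵ = 2.28×10⁻¹⁹ A²
I_n = √(2.28×10⁻¹⁹) = 4.77×10⁻¹⁰ A = 477 pA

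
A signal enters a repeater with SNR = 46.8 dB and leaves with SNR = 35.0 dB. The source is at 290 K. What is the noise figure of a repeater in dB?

NF (dB) = SNR_in(dB) − SNR_out(dB) when the source is at T₀
NF = 46.8 − 35.0 = 11.8 dB

11.8 dB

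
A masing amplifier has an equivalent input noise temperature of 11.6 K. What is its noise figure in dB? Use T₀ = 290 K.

F = 1 + T_e/T₀ = 1 + 11.6/290 = 1.04
NF = 10 log₁₀(1.04) = 0.170 dB

0.170 dB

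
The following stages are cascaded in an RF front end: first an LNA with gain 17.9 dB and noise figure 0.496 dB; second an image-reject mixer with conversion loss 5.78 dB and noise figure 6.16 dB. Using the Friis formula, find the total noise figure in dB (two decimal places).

Convert to linear (a loss of L dB is a gain of −L dB): F_i = 10^(NF_i/10), G_i = 10^(G_i,dB/10)
  Stage 1: F_1 = 10^(0.496/10) = 1.121, G_1 = 10^(17.9/10) = 61.66
  Stage 2: F_2 = 10^(6.16/10) = 4.130, G_2 = 10^(−5.78/10) = 0.2642
Friis cascade:
  F = 1.121 + (4.130 − 1)/61.66 = 1.172
NF = 10 log₁₀(1.172) = 0.69 dB

0.69 dB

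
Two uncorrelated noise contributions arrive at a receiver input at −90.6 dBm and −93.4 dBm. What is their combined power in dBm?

Convert to linear, add, convert back:
P₁ = 8.71×10⁻¹³ W, P₂ = 4.57×10⁻¹³ W
P_tot = 1.33×10⁻¹² W → 10 log₁₀(P_tot / 10⁻³) = −88.8 dBm

−88.8 dBm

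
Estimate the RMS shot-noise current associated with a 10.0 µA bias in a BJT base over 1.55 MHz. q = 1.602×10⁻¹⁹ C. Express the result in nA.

2.23 nA

I_n = √(2qI·B)
2qI·B = 2 × 1.602×10⁻¹⁹ × 1.00×10⁻⁵ × 1.55×10⁶ = 4.97×10⁻¹⁸ A²
I_n = √(4.97×10⁻¹⁸) = 2.23×10⁻⁹ A = 2.23 nA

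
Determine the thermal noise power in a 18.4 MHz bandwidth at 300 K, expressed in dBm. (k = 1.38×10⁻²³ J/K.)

P_n = kTB = 1.38×10⁻²³ × 300 × 1.84×10⁷ = 7.62×10⁻¹⁴ W
In dBm: 10 log₁₀(7.62×10⁻¹⁴ / 10⁻³) = −101.2 dBm

−101.2 dBm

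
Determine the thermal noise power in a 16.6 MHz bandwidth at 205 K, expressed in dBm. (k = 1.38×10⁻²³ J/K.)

P_n = kTB = 1.38×10⁻²³ × 205 × 1.66×10⁷ = 4.70×10⁻¹⁴ W
In dBm: 10 log₁₀(4.70×10⁻¹⁴ / 10⁻³) = −103.3 dBm

−103.3 dBm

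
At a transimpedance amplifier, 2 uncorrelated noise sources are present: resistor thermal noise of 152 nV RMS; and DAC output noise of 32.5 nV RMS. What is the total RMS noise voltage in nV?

155 nV

Uncorrelated sources add in power (mean-square): V_tot = √(ΣV_i²)
V_tot = √[(1.52×10⁻⁷)² + (3.25×10⁻⁸)²] = 1.55×10⁻⁷ V = 155 nV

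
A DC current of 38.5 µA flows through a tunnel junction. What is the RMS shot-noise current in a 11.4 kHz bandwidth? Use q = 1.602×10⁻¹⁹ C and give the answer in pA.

375 pA

I_n = √(2qI·B)
2qI·B = 2 × 1.602×10⁻¹⁹ × 3.85×10⁻⁵ × 1.14×10⁴ = 1.41×10⁻¹⁹ A²
I_n = √(1.41×10⁻¹⁹) = 3.75×10⁻¹⁰ A = 375 pA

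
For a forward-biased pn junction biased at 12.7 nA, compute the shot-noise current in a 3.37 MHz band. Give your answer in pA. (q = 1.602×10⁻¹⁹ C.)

I_n = √(2qI·B)
2qI·B = 2 × 1.602×10⁻¹⁹ × 1.27×10⁻⁸ × 3.37×10⁶ = 1.37×10⁻²⁰ A²
I_n = √(1.37×10⁻²⁰) = 1.17×10⁻¹⁰ A = 117 pA

117 pA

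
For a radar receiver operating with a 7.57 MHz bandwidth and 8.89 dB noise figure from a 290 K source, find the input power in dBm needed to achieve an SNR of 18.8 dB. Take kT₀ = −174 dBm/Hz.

Sensitivity = −174 + 10 log₁₀(B) + NF + SNR_min
= −174 + 68.79 + 8.89 + 18.8
= −77.52 dBm → −77.5 dBm

−77.5 dBm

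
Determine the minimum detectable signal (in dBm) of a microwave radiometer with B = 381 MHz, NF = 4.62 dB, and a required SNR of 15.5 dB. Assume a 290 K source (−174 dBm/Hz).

−68.1 dBm

Sensitivity = −174 + 10 log₁₀(B) + NF + SNR_min
= −174 + 85.81 + 4.62 + 15.5
= −68.07 dBm → −68.1 dBm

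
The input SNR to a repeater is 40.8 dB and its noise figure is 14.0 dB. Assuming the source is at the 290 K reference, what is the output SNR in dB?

By definition F = SNR_in/SNR_out, so in dB: SNR_out = SNR_in − NF
SNR_out = 40.8 − 14.0 = 26.8 dB

26.8 dB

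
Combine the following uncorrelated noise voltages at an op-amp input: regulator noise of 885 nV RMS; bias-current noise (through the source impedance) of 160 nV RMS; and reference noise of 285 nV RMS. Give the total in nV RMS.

943 nV

Uncorrelated sources add in power (mean-square): V_tot = √(ΣV_i²)
V_tot = √[(8.85×10⁻⁷)² + (1.60×10⁻⁷)² + (2.85×10⁻⁷)²] = 9.43×10⁻⁷ V = 943 nV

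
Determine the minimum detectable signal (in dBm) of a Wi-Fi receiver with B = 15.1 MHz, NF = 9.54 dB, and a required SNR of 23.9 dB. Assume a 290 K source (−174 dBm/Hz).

Sensitivity = −174 + 10 log₁₀(B) + NF + SNR_min
= −174 + 71.79 + 9.54 + 23.9
= −68.77 dBm → −68.8 dBm

−68.8 dBm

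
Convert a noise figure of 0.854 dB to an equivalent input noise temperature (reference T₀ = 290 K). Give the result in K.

63.0 K

F = 10^(0.854/10) = 1.21731
T_e = (F − 1)·T₀ = (1.21731 − 1) × 290 = 63.0 K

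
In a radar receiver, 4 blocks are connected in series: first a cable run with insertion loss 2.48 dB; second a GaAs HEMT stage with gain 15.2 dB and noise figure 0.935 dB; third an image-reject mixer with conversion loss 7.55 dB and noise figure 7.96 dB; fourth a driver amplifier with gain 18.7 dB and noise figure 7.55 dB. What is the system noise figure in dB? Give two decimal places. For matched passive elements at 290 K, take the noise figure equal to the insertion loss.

5.91 dB

Convert to linear (a loss of L dB is a gain of −L dB): F_i = 10^(NF_i/10), G_i = 10^(G_i,dB/10)
  Stage 1: F_1 = 10^(2.48/10) = 1.770, G_1 = 10^(−2.48/10) = 0.5649
  Stage 2: F_2 = 10^(0.935/10) = 1.240, G_2 = 10^(15.2/10) = 33.11
  Stage 3: F_3 = 10^(7.96/10) = 6.252, G_3 = 10^(−7.55/10) = 0.1758
  Stage 4: F_4 = 10^(7.55/10) = 5.689, G_4 = 10^(18.7/10) = 74.13
Friis cascade:
  F = 1.770 + (1.240 − 1)/0.5649 + (6.252 − 1)/18.71 + (5.689 − 1)/3.289 = 3.902
NF = 10 log₁₀(3.902) = 5.91 dB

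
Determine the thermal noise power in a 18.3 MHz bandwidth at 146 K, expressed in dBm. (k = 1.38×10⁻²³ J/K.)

−104.3 dBm

P_n = kTB = 1.38×10⁻²³ × 146 × 1.83×10⁷ = 3.69×10⁻¹⁴ W
In dBm: 10 log₁₀(3.69×10⁻¹⁴ / 10⁻³) = −104.3 dBm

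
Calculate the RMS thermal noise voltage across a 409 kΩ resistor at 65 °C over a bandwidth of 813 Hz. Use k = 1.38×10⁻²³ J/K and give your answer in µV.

2.49 µV

T = 65 °C + 273.15 = 338.15 K
V_n = √(4kTRB)
4kTRB = 4 × 1.38×10⁻²³ × 338.15 × 4.09×10⁵ × 8.13×10² = 6.21×10⁻¹² V²
V_n = √(6.21×10⁻¹²) = 2.49×10⁻⁶ V = 2.49 µV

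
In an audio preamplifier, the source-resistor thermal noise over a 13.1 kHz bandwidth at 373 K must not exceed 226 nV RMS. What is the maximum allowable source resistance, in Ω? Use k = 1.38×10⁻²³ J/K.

189 Ω

Johnson–Nyquist: V_n = √(4kTRB) ⇒ R = V_n² / (4kTB)
4kTB = 4 × 1.38×10⁻²³ × 373 × 1.31×10⁴ = 2.70×10⁻¹⁶
R = (2.26×10⁻⁷)² / 2.70×10⁻¹⁶ = 1.89×10² Ω = 189 Ω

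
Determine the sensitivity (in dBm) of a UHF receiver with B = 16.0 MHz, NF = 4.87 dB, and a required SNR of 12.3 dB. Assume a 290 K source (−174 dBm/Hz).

Sensitivity = −174 + 10 log₁₀(B) + NF + SNR_min
= −174 + 72.04 + 4.87 + 12.3
= −84.79 dBm → −84.8 dBm

−84.8 dBm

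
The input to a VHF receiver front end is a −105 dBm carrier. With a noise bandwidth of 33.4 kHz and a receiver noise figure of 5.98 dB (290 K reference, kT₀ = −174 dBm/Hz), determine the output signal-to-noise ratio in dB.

17.8 dB

Noise floor: N = −174 + 10 log₁₀(B) + NF
10 log₁₀(3.34×10⁴) = 45.24 dB
N = −174 + 45.24 + 5.98 = −122.78 dBm
SNR = P_sig − N = −105 − (−122.78) = 17.78 dB → 17.8 dB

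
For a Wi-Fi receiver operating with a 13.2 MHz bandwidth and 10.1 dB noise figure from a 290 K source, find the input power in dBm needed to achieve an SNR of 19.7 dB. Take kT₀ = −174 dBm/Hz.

−73.0 dBm

Sensitivity = −174 + 10 log₁₀(B) + NF + SNR_min
= −174 + 71.21 + 10.1 + 19.7
= −72.99 dBm → −73.0 dBm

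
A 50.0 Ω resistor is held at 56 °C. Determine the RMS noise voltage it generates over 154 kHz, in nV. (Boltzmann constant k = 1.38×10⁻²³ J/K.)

374 nV

T = 56 °C + 273.15 = 329.15 K
V_n = √(4kTRB)
4kTRB = 4 × 1.38×10⁻²³ × 329.15 × 5.00×10¹ × 1.54×10⁵ = 1.40×10⁻¹³ V²
V_n = √(1.40×10⁻¹³) = 3.74×10⁻⁷ V = 374 nV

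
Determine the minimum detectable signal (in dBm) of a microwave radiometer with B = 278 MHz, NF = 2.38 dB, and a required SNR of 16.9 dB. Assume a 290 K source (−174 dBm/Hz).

Sensitivity = −174 + 10 log₁₀(B) + NF + SNR_min
= −174 + 84.44 + 2.38 + 16.9
= −70.28 dBm → −70.3 dBm

−70.3 dBm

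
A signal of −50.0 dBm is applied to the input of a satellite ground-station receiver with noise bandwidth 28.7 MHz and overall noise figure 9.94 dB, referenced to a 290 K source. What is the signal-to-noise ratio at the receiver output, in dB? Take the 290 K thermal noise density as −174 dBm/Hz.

39.5 dB

Noise floor: N = −174 + 10 log₁₀(B) + NF
10 log₁₀(2.87×10⁷) = 74.58 dB
N = −174 + 74.58 + 9.94 = −89.48 dBm
SNR = P_sig − N = −50.0 − (−89.48) = 39.48 dB → 39.5 dB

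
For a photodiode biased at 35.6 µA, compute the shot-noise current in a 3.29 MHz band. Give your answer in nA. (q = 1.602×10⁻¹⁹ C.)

I_n = √(2qI·B)
2qI·B = 2 × 1.602×10⁻¹⁹ × 3.56×10⁻⁵ × 3.29×10⁶ = 3.75×10⁻¹⁷ A²
I_n = √(3.75×10⁻¹⁷) = 6.13×10⁻⁹ A = 6.13 nA

6.13 nA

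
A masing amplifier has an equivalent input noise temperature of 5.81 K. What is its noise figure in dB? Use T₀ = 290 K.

0.086 dB

F = 1 + T_e/T₀ = 1 + 5.81/290 = 1.02003
NF = 10 log₁₀(1.02003) = 0.086 dB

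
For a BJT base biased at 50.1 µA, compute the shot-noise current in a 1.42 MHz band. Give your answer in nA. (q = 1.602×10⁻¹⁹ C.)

I_n = √(2qI·B)
2qI·B = 2 × 1.602×10⁻¹⁹ × 5.01×10⁻⁵ × 1.42×10⁶ = 2.28×10⁻¹⁷ A²
I_n = √(2.28×10⁻¹⁷) = 4.77×10⁻⁹ A = 4.77 nA

4.77 nA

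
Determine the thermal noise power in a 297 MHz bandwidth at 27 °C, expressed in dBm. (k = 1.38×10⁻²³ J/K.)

T = 27 °C + 273.15 = 300.15 K
P_n = kTB = 1.38×10⁻²³ × 300.15 × 2.97×10⁸ = 1.23×10⁻¹² W
In dBm: 10 log₁₀(1.23×10⁻¹² / 10⁻³) = −89.1 dBm

−89.1 dBm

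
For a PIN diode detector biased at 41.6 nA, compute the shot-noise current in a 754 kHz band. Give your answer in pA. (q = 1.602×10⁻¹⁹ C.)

I_n = √(2qI·B)
2qI·B = 2 × 1.602×10⁻¹⁹ × 4.16×10⁻⁸ × 7.54×10⁵ = 1.00×10⁻²⁰ A²
I_n = √(1.00×10⁻²⁰) = 1.00×10⁻¹⁰ A = 100 pA

100 pA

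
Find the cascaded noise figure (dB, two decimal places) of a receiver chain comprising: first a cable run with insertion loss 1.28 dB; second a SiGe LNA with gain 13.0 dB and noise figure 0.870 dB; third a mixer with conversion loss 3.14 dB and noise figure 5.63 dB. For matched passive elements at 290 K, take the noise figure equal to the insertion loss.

Convert to linear (a loss of L dB is a gain of −L dB): F_i = 10^(NF_i/10), G_i = 10^(G_i,dB/10)
  Stage 1: F_1 = 10^(1.28/10) = 1.343, G_1 = 10^(−1.28/10) = 0.7447
  Stage 2: F_2 = 10^(0.870/10) = 1.222, G_2 = 10^(13.0/10) = 19.95
  Stage 3: F_3 = 10^(5.63/10) = 3.656, G_3 = 10^(−3.14/10) = 0.4853
Friis cascade:
  F = 1.343 + (1.222 − 1)/0.7447 + (3.656 − 1)/14.86 = 1.819
NF = 10 log₁₀(1.819) = 2.60 dB

2.60 dB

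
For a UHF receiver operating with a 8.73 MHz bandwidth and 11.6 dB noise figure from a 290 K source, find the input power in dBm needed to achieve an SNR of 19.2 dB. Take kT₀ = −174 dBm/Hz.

Sensitivity = −174 + 10 log₁₀(B) + NF + SNR_min
= −174 + 69.41 + 11.6 + 19.2
= −73.79 dBm → −73.8 dBm

−73.8 dBm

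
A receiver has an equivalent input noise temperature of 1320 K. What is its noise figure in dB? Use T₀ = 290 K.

7.44 dB

F = 1 + T_e/T₀ = 1 + 1320/290 = 5.55172
NF = 10 log₁₀(5.55172) = 7.44 dB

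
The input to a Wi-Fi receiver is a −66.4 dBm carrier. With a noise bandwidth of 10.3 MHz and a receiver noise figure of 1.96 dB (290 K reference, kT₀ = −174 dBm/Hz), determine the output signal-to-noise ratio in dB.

Noise floor: N = −174 + 10 log₁₀(B) + NF
10 log₁₀(1.03×10⁷) = 70.13 dB
N = −174 + 70.13 + 1.96 = −101.91 dBm
SNR = P_sig − N = −66.4 − (−101.91) = 35.51 dB → 35.5 dB

35.5 dB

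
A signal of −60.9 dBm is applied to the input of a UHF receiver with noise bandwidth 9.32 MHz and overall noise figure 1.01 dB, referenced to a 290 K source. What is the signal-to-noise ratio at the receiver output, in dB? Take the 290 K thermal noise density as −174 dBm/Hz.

Noise floor: N = −174 + 10 log₁₀(B) + NF
10 log₁₀(9.32×10⁶) = 69.69 dB
N = −174 + 69.69 + 1.01 = −103.30 dBm
SNR = P_sig − N = −60.9 − (−103.30) = 42.40 dB → 42.4 dB

42.4 dB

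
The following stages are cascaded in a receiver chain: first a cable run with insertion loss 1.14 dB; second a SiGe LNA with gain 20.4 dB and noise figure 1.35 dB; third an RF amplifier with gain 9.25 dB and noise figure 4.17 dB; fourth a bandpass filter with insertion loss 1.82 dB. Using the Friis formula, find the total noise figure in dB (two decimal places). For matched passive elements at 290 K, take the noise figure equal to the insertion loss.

Convert to linear (a loss of L dB is a gain of −L dB): F_i = 10^(NF_i/10), G_i = 10^(G_i,dB/10)
  Stage 1: F_1 = 10^(1.14/10) = 1.300, G_1 = 10^(−1.14/10) = 0.7691
  Stage 2: F_2 = 10^(1.35/10) = 1.365, G_2 = 10^(20.4/10) = 109.6
  Stage 3: F_3 = 10^(4.17/10) = 2.612, G_3 = 10^(9.25/10) = 8.414
  Stage 4: F_4 = 10^(1.82/10) = 1.521, G_4 = 10^(−1.82/10) = 0.6577
Friis cascade:
  F = 1.300 + (1.365 − 1)/0.7691 + (2.612 − 1)/84.33 + (1.521 − 1)/709.6 = 1.794
NF = 10 log₁₀(1.794) = 2.54 dB

2.54 dB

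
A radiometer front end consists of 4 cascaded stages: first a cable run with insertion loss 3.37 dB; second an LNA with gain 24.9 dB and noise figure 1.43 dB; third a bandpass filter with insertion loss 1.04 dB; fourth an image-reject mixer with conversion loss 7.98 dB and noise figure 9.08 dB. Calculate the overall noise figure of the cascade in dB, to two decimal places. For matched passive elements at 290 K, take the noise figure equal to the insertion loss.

4.89 dB

Convert to linear (a loss of L dB is a gain of −L dB): F_i = 10^(NF_i/10), G_i = 10^(G_i,dB/10)
  Stage 1: F_1 = 10^(3.37/10) = 2.173, G_1 = 10^(−3.37/10) = 0.4603
  Stage 2: F_2 = 10^(1.43/10) = 1.390, G_2 = 10^(24.9/10) = 309.0
  Stage 3: F_3 = 10^(1.04/10) = 1.271, G_3 = 10^(−1.04/10) = 0.7870
  Stage 4: F_4 = 10^(9.08/10) = 8.091, G_4 = 10^(−7.98/10) = 0.1592
Friis cascade:
  F = 2.173 + (1.390 − 1)/0.4603 + (1.271 − 1)/142.2 + (8.091 − 1)/111.9 = 3.085
NF = 10 log₁₀(3.085) = 4.89 dB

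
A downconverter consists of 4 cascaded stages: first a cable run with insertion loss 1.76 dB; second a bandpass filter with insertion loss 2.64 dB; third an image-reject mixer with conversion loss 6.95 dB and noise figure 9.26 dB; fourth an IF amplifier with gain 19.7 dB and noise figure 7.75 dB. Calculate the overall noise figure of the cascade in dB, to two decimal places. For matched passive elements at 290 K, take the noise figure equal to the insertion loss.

19.58 dB

Convert to linear (a loss of L dB is a gain of −L dB): F_i = 10^(NF_i/10), G_i = 10^(G_i,dB/10)
  Stage 1: F_1 = 10^(1.76/10) = 1.500, G_1 = 10^(−1.76/10) = 0.6668
  Stage 2: F_2 = 10^(2.64/10) = 1.837, G_2 = 10^(−2.64/10) = 0.5445
  Stage 3: F_3 = 10^(9.26/10) = 8.433, G_3 = 10^(−6.95/10) = 0.2018
  Stage 4: F_4 = 10^(7.75/10) = 5.957, G_4 = 10^(19.7/10) = 93.33
Friis cascade:
  F = 1.500 + (1.837 − 1)/0.6668 + (8.433 − 1)/0.3631 + (5.957 − 1)/0.07328 = 90.86
NF = 10 log₁₀(90.86) = 19.58 dB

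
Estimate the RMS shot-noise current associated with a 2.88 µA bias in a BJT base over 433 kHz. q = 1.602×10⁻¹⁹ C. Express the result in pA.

I_n = √(2qI·B)
2qI·B = 2 × 1.602×10⁻¹⁹ × 2.88×10⁻⁶ × 4.33×10⁵ = 4.00×10⁻¹⁹ A²
I_n = √(4.00×10⁻¹⁹) = 6.32×10⁻¹⁰ A = 632 pA

632 pA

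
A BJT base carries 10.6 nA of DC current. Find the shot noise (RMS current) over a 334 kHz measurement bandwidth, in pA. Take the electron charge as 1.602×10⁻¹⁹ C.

I_n = √(2qI·B)
2qI·B = 2 × 1.602×10⁻¹⁹ × 1.06×10⁻⁸ × 3.34×10⁵ = 1.13×10⁻²¹ A²
I_n = √(1.13×10⁻²¹) = 3.37×10⁻¹¹ A = 33.7 pA

33.7 pA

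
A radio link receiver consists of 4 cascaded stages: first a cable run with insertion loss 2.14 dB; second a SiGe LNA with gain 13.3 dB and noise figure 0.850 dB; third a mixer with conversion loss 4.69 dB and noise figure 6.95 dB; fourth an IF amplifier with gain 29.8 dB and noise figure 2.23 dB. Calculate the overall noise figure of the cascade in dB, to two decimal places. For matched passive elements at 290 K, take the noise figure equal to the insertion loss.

Convert to linear (a loss of L dB is a gain of −L dB): F_i = 10^(NF_i/10), G_i = 10^(G_i,dB/10)
  Stage 1: F_1 = 10^(2.14/10) = 1.637, G_1 = 10^(−2.14/10) = 0.6109
  Stage 2: F_2 = 10^(0.850/10) = 1.216, G_2 = 10^(13.3/10) = 21.38
  Stage 3: F_3 = 10^(6.95/10) = 4.955, G_3 = 10^(−4.69/10) = 0.3396
  Stage 4: F_4 = 10^(2.23/10) = 1.671, G_4 = 10^(29.8/10) = 955.0
Friis cascade:
  F = 1.637 + (1.216 − 1)/0.6109 + (4.955 − 1)/13.06 + (1.671 − 1)/4.436 = 2.445
NF = 10 log₁₀(2.445) = 3.88 dB

3.88 dB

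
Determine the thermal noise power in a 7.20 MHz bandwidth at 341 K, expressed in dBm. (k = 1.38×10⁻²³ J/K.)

P_n = kTB = 1.38×10⁻²³ × 341 × 7.20×10⁶ = 3.39×10⁻¹⁴ W
In dBm: 10 log₁₀(3.39×10⁻¹⁴ / 10⁻³) = −104.7 dBm

−104.7 dBm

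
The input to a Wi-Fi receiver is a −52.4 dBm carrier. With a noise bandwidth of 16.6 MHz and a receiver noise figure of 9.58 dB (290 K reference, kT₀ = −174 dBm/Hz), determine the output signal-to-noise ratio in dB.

Noise floor: N = −174 + 10 log₁₀(B) + NF
10 log₁₀(1.66×10⁷) = 72.2 dB
N = −174 + 72.2 + 9.58 = −92.22 dBm
SNR = P_sig − N = −52.4 − (−92.22) = 39.82 dB → 39.8 dB

39.8 dB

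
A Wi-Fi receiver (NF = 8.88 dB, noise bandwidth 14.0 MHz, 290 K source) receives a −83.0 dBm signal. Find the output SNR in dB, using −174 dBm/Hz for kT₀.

10.7 dB

Noise floor: N = −174 + 10 log₁₀(B) + NF
10 log₁₀(1.40×10⁷) = 71.46 dB
N = −174 + 71.46 + 8.88 = −93.66 dBm
SNR = P_sig − N = −83.0 − (−93.66) = 10.66 dB → 10.7 dB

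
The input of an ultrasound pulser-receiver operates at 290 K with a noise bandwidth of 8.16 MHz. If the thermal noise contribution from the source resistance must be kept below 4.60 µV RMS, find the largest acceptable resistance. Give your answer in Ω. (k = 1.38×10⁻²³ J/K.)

162 Ω

Johnson–Nyquist: V_n = √(4kTRB) ⇒ R = V_n² / (4kTB)
4kTB = 4 × 1.38×10⁻²³ × 290 × 8.16×10⁶ = 1.31×10⁻¹³
R = (4.60×10⁻⁶)² / 1.31×10⁻¹³ = 1.62×10² Ω = 162 Ω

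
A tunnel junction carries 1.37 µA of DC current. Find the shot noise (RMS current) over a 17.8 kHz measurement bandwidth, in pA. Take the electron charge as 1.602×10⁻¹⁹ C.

I_n = √(2qI·B)
2qI·B = 2 × 1.602×10⁻¹⁹ × 1.37×10⁻⁶ × 1.78×10⁴ = 7.81×10⁻²¹ A²
I_n = √(7.81×10⁻²¹) = 8.84×10⁻¹¹ A = 88.4 pA

88.4 pA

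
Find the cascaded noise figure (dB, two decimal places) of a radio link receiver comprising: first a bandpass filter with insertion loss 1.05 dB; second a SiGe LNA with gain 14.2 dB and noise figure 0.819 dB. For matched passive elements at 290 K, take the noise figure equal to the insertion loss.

1.87 dB

Convert to linear (a loss of L dB is a gain of −L dB): F_i = 10^(NF_i/10), G_i = 10^(G_i,dB/10)
  Stage 1: F_1 = 10^(1.05/10) = 1.274, G_1 = 10^(−1.05/10) = 0.7852
  Stage 2: F_2 = 10^(0.819/10) = 1.208, G_2 = 10^(14.2/10) = 26.30
Friis cascade:
  F = 1.274 + (1.208 − 1)/0.7852 = 1.538
NF = 10 log₁₀(1.538) = 1.87 dB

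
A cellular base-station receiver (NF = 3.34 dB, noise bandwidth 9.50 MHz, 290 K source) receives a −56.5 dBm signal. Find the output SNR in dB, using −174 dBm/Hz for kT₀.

Noise floor: N = −174 + 10 log₁₀(B) + NF
10 log₁₀(9.50×10⁶) = 69.78 dB
N = −174 + 69.78 + 3.34 = −100.88 dBm
SNR = P_sig − N = −56.5 − (−100.88) = 44.38 dB → 44.4 dB

44.4 dB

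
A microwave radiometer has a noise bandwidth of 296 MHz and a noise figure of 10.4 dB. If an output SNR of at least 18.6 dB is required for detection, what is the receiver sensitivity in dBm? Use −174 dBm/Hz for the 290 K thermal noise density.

Sensitivity = −174 + 10 log₁₀(B) + NF + SNR_min
= −174 + 84.71 + 10.4 + 18.6
= −60.29 dBm → −60.3 dBm

−60.3 dBm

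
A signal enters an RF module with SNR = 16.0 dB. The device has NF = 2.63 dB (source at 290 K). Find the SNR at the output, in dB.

13.37 dB

By definition F = SNR_in/SNR_out, so in dB: SNR_out = SNR_in − NF
SNR_out = 16.0 − 2.63 = 13.37 dB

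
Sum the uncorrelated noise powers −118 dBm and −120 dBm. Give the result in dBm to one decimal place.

Convert to linear, add, convert back:
P₁ = 1.58×10⁻¹⁵ W, P₂ = 1.00×10⁻¹⁵ W
P_tot = 2.58×10⁻¹⁵ W → 10 log₁₀(P_tot / 10⁻³) = −115.9 dBm

−115.9 dBm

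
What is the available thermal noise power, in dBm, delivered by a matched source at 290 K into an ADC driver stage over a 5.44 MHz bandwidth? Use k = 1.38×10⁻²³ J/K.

−106.6 dBm

P_n = kTB = 1.38×10⁻²³ × 290 × 5.44×10⁶ = 2.18×10⁻¹⁴ W
In dBm: 10 log₁₀(2.18×10⁻¹⁴ / 10⁻³) = −106.6 dBm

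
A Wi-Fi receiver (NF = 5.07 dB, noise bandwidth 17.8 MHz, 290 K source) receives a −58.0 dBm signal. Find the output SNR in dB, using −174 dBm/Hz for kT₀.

Noise floor: N = −174 + 10 log₁₀(B) + NF
10 log₁₀(1.78×10⁷) = 72.5 dB
N = −174 + 72.5 + 5.07 = −96.43 dBm
SNR = P_sig − N = −58.0 − (−96.43) = 38.43 dB → 38.4 dB

38.4 dB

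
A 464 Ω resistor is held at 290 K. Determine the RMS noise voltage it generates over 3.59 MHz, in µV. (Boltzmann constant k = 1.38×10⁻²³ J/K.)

5.16 µV

V_n = √(4kTRB)
4kTRB = 4 × 1.38×10⁻²³ × 290 × 4.64×10² × 3.59×10⁶ = 2.67×10⁻¹¹ V²
V_n = √(2.67×10⁻¹¹) = 5.16×10⁻⁶ V = 5.16 µV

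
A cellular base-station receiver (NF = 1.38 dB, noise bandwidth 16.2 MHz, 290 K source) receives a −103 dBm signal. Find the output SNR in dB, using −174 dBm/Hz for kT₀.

−2.5 dB

Noise floor: N = −174 + 10 log₁₀(B) + NF
10 log₁₀(1.62×10⁷) = 72.1 dB
N = −174 + 72.1 + 1.38 = −100.52 dBm
SNR = P_sig − N = −103 − (−100.52) = −2.48 dB → −2.5 dB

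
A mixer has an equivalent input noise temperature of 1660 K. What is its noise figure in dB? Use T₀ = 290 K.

8.28 dB

F = 1 + T_e/T₀ = 1 + 1660/290 = 6.72414
NF = 10 log₁₀(6.72414) = 8.28 dB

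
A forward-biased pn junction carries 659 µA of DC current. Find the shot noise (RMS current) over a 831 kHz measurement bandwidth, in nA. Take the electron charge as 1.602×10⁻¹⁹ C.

13.2 nA

I_n = √(2qI·B)
2qI·B = 2 × 1.602×10⁻¹⁹ × 6.59×10⁻⁴ × 8.31×10⁵ = 1.75×10⁻¹⁶ A²
I_n = √(1.75×10⁻¹⁶) = 1.32×10⁻⁸ A = 13.2 nA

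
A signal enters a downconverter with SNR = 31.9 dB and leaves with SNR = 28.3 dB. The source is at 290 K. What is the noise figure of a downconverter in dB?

NF (dB) = SNR_in(dB) − SNR_out(dB) when the source is at T₀
NF = 31.9 − 28.3 = 3.6 dB

3.6 dB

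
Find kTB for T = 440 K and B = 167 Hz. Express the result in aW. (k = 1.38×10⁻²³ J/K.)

1.01 aW

P_n = kTB = 1.38×10⁻²³ × 440 × 1.67×10² = 1.01×10⁻¹⁸ W = 1.01 aW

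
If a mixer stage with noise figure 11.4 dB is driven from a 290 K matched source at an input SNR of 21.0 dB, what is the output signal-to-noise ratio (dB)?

9.6 dB

By definition F = SNR_in/SNR_out, so in dB: SNR_out = SNR_in − NF
SNR_out = 21.0 − 11.4 = 9.6 dB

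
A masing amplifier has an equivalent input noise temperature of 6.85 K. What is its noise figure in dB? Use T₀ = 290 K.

0.101 dB

F = 1 + T_e/T₀ = 1 + 6.85/290 = 1.02362
NF = 10 log₁₀(1.02362) = 0.101 dB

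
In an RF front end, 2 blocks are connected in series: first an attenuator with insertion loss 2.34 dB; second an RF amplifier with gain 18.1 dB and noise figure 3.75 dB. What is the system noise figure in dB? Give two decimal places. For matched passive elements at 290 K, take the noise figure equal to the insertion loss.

6.09 dB

Convert to linear (a loss of L dB is a gain of −L dB): F_i = 10^(NF_i/10), G_i = 10^(G_i,dB/10)
  Stage 1: F_1 = 10^(2.34/10) = 1.714, G_1 = 10^(−2.34/10) = 0.5834
  Stage 2: F_2 = 10^(3.75/10) = 2.371, G_2 = 10^(18.1/10) = 64.57
Friis cascade:
  F = 1.714 + (2.371 − 1)/0.5834 = 4.064
NF = 10 log₁₀(4.064) = 6.09 dB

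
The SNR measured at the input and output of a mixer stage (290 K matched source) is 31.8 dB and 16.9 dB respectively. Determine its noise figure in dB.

NF (dB) = SNR_in(dB) − SNR_out(dB) when the source is at T₀
NF = 31.8 − 16.9 = 14.9 dB

14.9 dB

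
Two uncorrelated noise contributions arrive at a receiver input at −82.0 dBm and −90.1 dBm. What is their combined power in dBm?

Convert to linear, add, convert back:
P₁ = 6.31×10⁻¹² W, P₂ = 9.77×10⁻¹³ W
P_tot = 7.29×10⁻¹² W → 10 log₁₀(P_tot / 10⁻³) = −81.4 dBm

−81.4 dBm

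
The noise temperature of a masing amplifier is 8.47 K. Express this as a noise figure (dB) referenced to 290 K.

F = 1 + T_e/T₀ = 1 + 8.47/290 = 1.02921
NF = 10 log₁₀(1.02921) = 0.125 dB

0.125 dB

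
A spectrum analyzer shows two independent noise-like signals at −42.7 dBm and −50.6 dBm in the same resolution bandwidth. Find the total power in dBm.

−42.0 dBm

Convert to linear, add, convert back:
P₁ = 5.37×10⁻⁸ W, P₂ = 8.71×10⁻⁹ W
P_tot = 6.24×10⁻⁸ W → 10 log₁₀(P_tot / 10⁻³) = −42.0 dBm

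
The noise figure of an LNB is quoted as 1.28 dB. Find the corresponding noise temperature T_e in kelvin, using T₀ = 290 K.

F = 10^(1.28/10) = 1.34276
T_e = (F − 1)·T₀ = (1.34276 − 1) × 290 = 99.4 K

99.4 K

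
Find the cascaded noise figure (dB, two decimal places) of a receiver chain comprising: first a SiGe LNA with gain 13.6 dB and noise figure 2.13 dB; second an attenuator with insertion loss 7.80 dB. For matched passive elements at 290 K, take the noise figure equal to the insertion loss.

Convert to linear (a loss of L dB is a gain of −L dB): F_i = 10^(NF_i/10), G_i = 10^(G_i,dB/10)
  Stage 1: F_1 = 10^(2.13/10) = 1.633, G_1 = 10^(13.6/10) = 22.91
  Stage 2: F_2 = 10^(7.80/10) = 6.026, G_2 = 10^(−7.80/10) = 0.1660
Friis cascade:
  F = 1.633 + (6.026 − 1)/22.91 = 1.852
NF = 10 log₁₀(1.852) = 2.68 dB

2.68 dB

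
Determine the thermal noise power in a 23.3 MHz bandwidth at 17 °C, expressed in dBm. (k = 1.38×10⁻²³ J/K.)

−100.3 dBm

T = 17 °C + 273.15 = 290.15 K
P_n = kTB = 1.38×10⁻²³ × 290.15 × 2.33×10⁷ = 9.33×10⁻¹⁴ W
In dBm: 10 log₁₀(9.33×10⁻¹⁴ / 10⁻³) = −100.3 dBm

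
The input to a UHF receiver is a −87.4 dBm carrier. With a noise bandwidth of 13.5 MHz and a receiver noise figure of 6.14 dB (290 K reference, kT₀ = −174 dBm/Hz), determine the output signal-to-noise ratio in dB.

9.2 dB

Noise floor: N = −174 + 10 log₁₀(B) + NF
10 log₁₀(1.35×10⁷) = 71.3 dB
N = −174 + 71.3 + 6.14 = −96.56 dBm
SNR = P_sig − N = −87.4 − (−96.56) = 9.16 dB → 9.2 dB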